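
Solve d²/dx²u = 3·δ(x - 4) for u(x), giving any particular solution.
\frac{3|x - 4|}{2}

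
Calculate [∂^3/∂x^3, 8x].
24\frac{d^{2}}{dx^{2}}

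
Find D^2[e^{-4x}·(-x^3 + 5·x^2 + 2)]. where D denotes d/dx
2 \left(- 8 x^{3} + 52 x^{2} - 43 x + 21\right) e^{- 4 x}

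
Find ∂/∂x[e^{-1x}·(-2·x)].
2 \left(x - 1\right) e^{- x}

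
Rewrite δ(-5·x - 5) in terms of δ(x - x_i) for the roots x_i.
\frac{\delta(x + 1)}{5}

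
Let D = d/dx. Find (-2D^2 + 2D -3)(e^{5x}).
- 43 e^{5 x}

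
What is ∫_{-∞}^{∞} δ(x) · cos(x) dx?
1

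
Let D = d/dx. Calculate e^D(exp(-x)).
e^{- x - 1}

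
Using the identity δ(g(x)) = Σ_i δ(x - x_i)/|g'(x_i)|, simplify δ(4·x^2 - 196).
\frac{\delta(x - 7) + \delta(x + 7)}{56}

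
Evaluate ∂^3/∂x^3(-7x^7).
- 1470 x^{4}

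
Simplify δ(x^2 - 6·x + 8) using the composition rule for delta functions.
\frac{\delta(x - 2) + \delta(x - 4)}{2}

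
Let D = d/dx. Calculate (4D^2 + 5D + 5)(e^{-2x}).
11 e^{- 2 x}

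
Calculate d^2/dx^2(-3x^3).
- 18 x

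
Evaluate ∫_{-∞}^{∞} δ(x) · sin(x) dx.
0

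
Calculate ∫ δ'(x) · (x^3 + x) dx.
-1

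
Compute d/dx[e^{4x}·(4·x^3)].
x^{2} \left(16 x + 12\right) e^{4 x}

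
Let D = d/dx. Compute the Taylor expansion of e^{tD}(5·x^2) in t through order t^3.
5 t^{2} + 10 t x + 5 x^{2}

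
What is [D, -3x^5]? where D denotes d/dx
- 15 x^{4}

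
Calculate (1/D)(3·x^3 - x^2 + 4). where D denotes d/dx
\frac{3 x^{4}}{4} - \frac{x^{3}}{3} + 4 x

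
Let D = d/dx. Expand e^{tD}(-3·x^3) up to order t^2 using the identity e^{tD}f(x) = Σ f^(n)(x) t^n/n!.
3 x \left(- 3 t^{2} - 3 t x - x^{2}\right)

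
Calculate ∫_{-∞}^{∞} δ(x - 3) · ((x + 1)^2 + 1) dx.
17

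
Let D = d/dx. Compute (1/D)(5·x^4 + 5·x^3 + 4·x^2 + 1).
x^{5} + \frac{5 x^{4}}{4} + \frac{4 x^{3}}{3} + x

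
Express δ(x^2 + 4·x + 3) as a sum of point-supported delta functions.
\frac{\delta(x + 3) + \delta(x + 1)}{2}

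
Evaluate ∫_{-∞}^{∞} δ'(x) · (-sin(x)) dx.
1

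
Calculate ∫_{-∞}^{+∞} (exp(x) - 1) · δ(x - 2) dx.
-1 + e^{2}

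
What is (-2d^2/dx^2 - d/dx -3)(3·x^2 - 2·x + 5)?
- 9 x^{2} - 25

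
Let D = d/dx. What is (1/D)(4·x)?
2 x^{2}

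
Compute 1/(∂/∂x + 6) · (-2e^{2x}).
- \frac{e^{2 x}}{4}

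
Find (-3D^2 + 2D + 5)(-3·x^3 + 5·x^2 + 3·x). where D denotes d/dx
- 15 x^{3} + 7 x^{2} + 89 x - 24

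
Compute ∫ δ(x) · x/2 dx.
0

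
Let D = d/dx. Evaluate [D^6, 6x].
36D^{5}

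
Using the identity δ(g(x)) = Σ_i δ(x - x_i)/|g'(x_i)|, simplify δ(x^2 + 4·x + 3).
\frac{\delta(x + 3) + \delta(x + 1)}{2}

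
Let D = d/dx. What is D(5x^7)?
35 x^{6}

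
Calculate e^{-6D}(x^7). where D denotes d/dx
x^{7} - 42 x^{6} + 756 x^{5} - 7560 x^{4} + 45360 x^{3} - 163296 x^{2} + 326592 x - 279936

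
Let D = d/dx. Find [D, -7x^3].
- 21 x^{2}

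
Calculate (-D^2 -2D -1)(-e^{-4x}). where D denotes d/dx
9 e^{- 4 x}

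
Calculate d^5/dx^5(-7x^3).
0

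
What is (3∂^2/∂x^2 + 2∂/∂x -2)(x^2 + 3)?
2 x \left(2 - x\right)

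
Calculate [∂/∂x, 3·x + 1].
3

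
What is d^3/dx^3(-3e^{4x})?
- 192 e^{4 x}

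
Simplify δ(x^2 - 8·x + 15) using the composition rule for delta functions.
\frac{\delta(x - 3) + \delta(x - 5)}{2}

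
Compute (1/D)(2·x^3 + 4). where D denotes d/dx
\frac{x^{4}}{2} + 4 x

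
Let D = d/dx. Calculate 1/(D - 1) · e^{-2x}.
- \frac{e^{- 2 x}}{3}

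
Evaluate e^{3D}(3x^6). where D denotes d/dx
3 x^{6} + 54 x^{5} + 405 x^{4} + 1620 x^{3} + 3645 x^{2} + 4374 x + 2187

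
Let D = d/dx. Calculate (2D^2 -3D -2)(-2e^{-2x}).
- 24 e^{- 2 x}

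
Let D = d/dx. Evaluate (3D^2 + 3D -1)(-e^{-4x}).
- 35 e^{- 4 x}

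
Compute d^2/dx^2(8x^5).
160 x^{3}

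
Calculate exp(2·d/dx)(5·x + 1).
5 x + 11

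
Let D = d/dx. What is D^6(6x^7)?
30240 x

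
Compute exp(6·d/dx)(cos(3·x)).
\cos{\left(3 x + 18 \right)}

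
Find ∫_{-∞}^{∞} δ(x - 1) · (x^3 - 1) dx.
0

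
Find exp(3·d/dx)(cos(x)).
\cos{\left(x + 3 \right)}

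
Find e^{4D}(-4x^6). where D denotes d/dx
- 4 x^{6} - 96 x^{5} - 960 x^{4} - 5120 x^{3} - 15360 x^{2} - 24576 x - 16384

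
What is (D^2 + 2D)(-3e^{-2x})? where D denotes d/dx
0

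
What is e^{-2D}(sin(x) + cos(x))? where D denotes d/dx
\sqrt{2} \cos{\left(- x + \frac{\pi}{4} + 2 \right)}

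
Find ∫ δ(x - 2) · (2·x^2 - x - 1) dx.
5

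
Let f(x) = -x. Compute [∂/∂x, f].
-1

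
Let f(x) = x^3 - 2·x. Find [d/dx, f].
3 x^{2} - 2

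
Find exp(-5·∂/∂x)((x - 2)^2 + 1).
x^{2} - 14 x + 50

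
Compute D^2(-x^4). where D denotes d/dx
- 12 x^{2}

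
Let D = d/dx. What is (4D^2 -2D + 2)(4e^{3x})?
128 e^{3 x}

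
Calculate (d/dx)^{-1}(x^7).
\frac{x^{8}}{8}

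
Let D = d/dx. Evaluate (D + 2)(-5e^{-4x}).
10 e^{- 4 x}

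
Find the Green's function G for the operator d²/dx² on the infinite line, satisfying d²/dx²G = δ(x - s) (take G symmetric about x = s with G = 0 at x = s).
\frac{|x - s|}{2}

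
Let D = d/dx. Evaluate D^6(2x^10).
302400 x^{4}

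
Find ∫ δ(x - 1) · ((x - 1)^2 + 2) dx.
2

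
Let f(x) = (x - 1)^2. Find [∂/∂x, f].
2 x - 2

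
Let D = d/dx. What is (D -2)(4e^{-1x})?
- 12 e^{- x}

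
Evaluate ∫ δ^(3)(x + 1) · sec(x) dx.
\left(5 + 6 \tan^{2}{\left(1 \right)}\right) \tan{\left(1 \right)} \sec{\left(1 \right)}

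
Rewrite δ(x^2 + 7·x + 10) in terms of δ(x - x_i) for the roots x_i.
\frac{\delta(x + 2) + \delta(x + 5)}{3}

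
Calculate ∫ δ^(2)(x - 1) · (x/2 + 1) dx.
0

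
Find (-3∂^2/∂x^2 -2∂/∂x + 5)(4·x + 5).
20 x + 17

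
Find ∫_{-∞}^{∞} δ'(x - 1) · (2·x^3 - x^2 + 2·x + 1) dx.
-6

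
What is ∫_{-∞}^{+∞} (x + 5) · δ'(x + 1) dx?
-1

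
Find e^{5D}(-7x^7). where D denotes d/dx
- 7 x^{7} - 245 x^{6} - 3675 x^{5} - 30625 x^{4} - 153125 x^{3} - 459375 x^{2} - 765625 x - 546875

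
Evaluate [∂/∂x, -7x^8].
- 56 x^{7}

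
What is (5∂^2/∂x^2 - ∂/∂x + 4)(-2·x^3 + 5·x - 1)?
- 8 x^{3} + 6 x^{2} - 40 x - 9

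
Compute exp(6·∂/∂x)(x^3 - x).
x^{3} + 18 x^{2} + 107 x + 210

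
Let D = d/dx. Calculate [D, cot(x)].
- \frac{1}{\sin^{2}{\left(x \right)}}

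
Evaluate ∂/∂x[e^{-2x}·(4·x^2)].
8 x \left(1 - x\right) e^{- 2 x}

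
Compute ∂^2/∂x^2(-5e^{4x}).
- 80 e^{4 x}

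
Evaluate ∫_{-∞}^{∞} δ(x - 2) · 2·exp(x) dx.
2 e^{2}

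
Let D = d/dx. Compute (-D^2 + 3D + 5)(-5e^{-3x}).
65 e^{- 3 x}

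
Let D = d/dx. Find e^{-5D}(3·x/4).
\frac{3 x}{4} - \frac{15}{4}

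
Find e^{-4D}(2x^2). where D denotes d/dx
2 x^{2} - 16 x + 32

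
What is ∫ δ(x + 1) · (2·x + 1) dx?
-1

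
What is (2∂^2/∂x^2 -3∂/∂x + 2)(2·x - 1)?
4 x - 8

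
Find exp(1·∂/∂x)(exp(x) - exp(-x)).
2 \sinh{\left(x + 1 \right)}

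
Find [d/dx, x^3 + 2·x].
3 x^{2} + 2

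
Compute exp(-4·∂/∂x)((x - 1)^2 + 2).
x^{2} - 10 x + 27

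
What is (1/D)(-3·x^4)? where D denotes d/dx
- \frac{3 x^{5}}{5}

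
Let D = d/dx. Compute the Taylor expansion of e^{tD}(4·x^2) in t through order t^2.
4 t^{2} + 8 t x + 4 x^{2}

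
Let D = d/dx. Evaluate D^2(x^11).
110 x^{9}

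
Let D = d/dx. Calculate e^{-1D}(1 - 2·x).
3 - 2 x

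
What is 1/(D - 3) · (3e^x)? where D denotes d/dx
- \frac{3 e^{x}}{2}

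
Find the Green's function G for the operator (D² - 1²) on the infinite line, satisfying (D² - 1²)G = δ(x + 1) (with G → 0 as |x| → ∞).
-\frac{e^{-|x + 1|}}{2}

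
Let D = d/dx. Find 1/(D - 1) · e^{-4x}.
- \frac{e^{- 4 x}}{5}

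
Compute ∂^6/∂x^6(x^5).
0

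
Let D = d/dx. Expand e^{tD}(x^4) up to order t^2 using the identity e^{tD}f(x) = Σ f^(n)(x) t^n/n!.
x^{2} \left(6 t^{2} + 4 t x + x^{2}\right)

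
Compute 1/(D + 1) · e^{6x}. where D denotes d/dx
\frac{e^{6 x}}{7}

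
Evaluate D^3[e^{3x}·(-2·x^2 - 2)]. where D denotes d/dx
\left(- 54 x^{2} - 108 x - 90\right) e^{3 x}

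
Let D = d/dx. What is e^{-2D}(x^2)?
x^{2} - 4 x + 4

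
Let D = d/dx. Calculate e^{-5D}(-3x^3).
- 3 x^{3} + 45 x^{2} - 225 x + 375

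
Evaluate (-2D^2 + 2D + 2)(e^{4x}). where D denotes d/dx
- 22 e^{4 x}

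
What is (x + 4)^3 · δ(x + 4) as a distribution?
0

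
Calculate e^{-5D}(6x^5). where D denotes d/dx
6 x^{5} - 150 x^{4} + 1500 x^{3} - 7500 x^{2} + 18750 x - 18750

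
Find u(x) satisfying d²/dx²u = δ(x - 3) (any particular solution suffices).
\frac{|x - 3|}{2}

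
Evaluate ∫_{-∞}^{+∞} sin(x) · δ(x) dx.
0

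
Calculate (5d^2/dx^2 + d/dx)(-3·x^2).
- 6 x - 30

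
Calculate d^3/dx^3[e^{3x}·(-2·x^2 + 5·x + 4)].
\left(- 54 x^{2} + 27 x + 207\right) e^{3 x}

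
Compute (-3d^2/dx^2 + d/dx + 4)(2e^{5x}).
- 132 e^{5 x}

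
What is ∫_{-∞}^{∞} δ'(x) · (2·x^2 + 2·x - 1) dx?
-2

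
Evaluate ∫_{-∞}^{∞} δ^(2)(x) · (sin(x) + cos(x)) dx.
-1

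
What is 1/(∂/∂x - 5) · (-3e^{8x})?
- e^{8 x}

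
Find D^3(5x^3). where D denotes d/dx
30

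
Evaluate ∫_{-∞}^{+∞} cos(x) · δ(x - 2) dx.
\cos{\left(2 \right)}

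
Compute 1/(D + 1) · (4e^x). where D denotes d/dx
2 e^{x}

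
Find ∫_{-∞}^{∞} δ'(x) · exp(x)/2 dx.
- \frac{1}{2}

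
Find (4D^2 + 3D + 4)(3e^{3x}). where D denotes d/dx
147 e^{3 x}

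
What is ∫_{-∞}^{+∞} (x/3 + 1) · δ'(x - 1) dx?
- \frac{1}{3}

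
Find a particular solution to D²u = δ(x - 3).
\frac{|x - 3|}{2}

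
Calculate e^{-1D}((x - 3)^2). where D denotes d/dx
x^{2} - 8 x + 16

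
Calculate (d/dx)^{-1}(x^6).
\frac{x^{7}}{7}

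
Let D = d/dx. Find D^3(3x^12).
3960 x^{9}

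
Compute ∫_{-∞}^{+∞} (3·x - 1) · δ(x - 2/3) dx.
1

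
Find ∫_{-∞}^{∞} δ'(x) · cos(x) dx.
0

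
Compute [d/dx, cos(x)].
- \sin{\left(x \right)}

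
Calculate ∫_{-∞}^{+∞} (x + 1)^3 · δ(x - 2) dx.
27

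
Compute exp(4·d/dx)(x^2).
x^{2} + 8 x + 16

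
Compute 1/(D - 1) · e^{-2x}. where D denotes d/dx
- \frac{e^{- 2 x}}{3}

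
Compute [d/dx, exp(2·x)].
2 e^{2 x}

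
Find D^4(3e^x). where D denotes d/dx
3 e^{x}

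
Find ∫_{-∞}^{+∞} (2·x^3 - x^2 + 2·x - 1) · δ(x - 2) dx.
15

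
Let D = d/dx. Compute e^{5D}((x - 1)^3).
x^{3} + 12 x^{2} + 48 x + 64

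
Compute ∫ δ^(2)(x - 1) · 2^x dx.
2 \log{\left(2 \right)}^{2}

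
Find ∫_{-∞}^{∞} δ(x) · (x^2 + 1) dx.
1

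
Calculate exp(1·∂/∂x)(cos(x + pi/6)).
\cos{\left(x + \frac{\pi}{6} + 1 \right)}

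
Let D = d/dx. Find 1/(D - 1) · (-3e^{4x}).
- e^{4 x}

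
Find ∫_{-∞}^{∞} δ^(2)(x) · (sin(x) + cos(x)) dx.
-1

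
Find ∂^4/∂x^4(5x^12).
59400 x^{8}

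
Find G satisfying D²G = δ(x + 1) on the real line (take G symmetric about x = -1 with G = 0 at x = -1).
\frac{|x + 1|}{2}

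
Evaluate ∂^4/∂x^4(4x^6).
1440 x^{2}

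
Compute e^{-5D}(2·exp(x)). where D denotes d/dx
2 e^{x - 5}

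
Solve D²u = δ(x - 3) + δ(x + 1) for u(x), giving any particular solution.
\frac{|x - 3|}{2} + \frac{|x + 1|}{2}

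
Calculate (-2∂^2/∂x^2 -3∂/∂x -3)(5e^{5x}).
- 340 e^{5 x}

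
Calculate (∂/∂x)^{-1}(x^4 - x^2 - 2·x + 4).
\frac{x^{5}}{5} - \frac{x^{3}}{3} - x^{2} + 4 x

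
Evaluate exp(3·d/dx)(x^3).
x^{3} + 9 x^{2} + 27 x + 27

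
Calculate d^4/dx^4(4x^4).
96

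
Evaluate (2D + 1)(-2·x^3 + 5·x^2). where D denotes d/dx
x \left(- 2 x^{2} - 7 x + 20\right)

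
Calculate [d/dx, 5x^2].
10 x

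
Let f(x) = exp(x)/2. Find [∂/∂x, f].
\frac{e^{x}}{2}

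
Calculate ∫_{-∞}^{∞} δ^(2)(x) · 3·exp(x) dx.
3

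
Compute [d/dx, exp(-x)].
- e^{- x}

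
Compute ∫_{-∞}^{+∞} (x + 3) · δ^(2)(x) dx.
0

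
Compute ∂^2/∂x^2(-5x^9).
- 360 x^{7}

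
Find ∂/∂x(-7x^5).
- 35 x^{4}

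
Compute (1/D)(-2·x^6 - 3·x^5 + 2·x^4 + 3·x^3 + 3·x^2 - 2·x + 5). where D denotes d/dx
- \frac{2 x^{7}}{7} - \frac{x^{6}}{2} + \frac{2 x^{5}}{5} + \frac{3 x^{4}}{4} + x^{3} - x^{2} + 5 x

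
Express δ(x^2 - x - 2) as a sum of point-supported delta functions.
\frac{\delta(x + 1) + \delta(x - 2)}{3}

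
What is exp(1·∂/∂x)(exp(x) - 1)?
e^{x + 1} - 1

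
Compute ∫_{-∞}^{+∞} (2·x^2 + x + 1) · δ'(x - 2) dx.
-9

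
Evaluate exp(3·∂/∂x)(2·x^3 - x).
2 x^{3} + 18 x^{2} + 53 x + 51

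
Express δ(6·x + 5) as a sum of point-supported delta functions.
\frac{\delta(x + 5/6)}{6}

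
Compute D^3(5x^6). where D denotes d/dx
600 x^{3}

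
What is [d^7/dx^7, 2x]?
14\frac{d^{6}}{dx^{6}}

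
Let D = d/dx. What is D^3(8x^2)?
0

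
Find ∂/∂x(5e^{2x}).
10 e^{2 x}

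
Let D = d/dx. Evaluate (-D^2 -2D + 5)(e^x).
2 e^{x}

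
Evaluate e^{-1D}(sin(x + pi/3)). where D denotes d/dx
\sin{\left(x - 1 + \frac{\pi}{3} \right)}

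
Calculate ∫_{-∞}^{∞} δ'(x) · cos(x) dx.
0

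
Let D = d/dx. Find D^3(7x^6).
840 x^{3}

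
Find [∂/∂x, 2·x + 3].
2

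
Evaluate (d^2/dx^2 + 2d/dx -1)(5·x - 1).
11 - 5 x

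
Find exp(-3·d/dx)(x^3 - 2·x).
x^{3} - 9 x^{2} + 25 x - 21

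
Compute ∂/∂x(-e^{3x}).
- 3 e^{3 x}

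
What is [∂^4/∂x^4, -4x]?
-16\frac{d^{3}}{dx^{3}}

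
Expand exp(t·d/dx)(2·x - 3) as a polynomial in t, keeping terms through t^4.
2 t + 2 x - 3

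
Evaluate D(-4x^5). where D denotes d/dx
- 20 x^{4}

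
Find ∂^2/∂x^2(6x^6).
180 x^{4}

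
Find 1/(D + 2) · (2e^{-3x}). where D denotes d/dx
- 2 e^{- 3 x}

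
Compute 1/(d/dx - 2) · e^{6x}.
\frac{e^{6 x}}{4}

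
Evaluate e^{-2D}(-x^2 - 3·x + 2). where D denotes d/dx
- x^{2} + x + 4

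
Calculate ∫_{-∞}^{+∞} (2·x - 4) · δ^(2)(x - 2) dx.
0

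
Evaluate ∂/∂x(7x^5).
35 x^{4}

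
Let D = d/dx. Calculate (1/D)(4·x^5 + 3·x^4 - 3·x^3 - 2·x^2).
\frac{2 x^{6}}{3} + \frac{3 x^{5}}{5} - \frac{3 x^{4}}{4} - \frac{2 x^{3}}{3}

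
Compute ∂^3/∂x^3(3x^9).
1512 x^{6}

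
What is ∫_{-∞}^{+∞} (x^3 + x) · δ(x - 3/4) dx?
\frac{75}{64}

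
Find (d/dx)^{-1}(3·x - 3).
\frac{3 x^{2}}{2} - 3 x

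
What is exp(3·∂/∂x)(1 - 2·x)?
- 2 x - 5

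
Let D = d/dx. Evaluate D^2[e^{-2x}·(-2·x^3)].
4 x \left(- 2 x^{2} + 6 x - 3\right) e^{- 2 x}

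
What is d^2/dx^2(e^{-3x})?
9 e^{- 3 x}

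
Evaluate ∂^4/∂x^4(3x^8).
5040 x^{4}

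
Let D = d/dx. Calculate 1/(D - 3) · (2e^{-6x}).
- \frac{2 e^{- 6 x}}{9}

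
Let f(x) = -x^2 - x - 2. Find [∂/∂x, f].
- 2 x - 1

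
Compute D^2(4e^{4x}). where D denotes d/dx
64 e^{4 x}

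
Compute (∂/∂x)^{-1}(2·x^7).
\frac{x^{8}}{4}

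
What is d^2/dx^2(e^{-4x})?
16 e^{- 4 x}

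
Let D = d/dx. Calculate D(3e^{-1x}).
- 3 e^{- x}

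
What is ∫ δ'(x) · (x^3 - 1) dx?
0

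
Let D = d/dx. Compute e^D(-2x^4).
- 2 x^{4} - 8 x^{3} - 12 x^{2} - 8 x - 2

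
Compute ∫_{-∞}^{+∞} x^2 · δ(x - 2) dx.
4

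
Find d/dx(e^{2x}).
2 e^{2 x}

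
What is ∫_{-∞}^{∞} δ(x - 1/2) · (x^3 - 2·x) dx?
- \frac{7}{8}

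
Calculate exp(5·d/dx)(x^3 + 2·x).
x^{3} + 15 x^{2} + 77 x + 135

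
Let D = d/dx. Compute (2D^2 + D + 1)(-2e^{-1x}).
- 4 e^{- x}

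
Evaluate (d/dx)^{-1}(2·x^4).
\frac{2 x^{5}}{5}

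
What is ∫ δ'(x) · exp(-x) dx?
1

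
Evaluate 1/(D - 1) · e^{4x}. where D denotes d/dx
\frac{e^{4 x}}{3}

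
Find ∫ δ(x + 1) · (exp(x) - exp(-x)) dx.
- 2 \sinh{\left(1 \right)}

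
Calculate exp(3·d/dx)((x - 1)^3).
x^{3} + 6 x^{2} + 12 x + 8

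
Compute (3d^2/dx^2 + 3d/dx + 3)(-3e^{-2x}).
- 27 e^{- 2 x}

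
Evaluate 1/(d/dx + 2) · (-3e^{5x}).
- \frac{3 e^{5 x}}{7}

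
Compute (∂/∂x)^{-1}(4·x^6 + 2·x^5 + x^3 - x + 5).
\frac{4 x^{7}}{7} + \frac{x^{6}}{3} + \frac{x^{4}}{4} - \frac{x^{2}}{2} + 5 x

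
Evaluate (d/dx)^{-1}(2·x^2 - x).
\frac{2 x^{3}}{3} - \frac{x^{2}}{2}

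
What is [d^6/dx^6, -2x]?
-12\frac{d^{5}}{dx^{5}}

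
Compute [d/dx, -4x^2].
- 8 x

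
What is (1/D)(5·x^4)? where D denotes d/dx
x^{5}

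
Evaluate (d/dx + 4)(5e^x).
25 e^{x}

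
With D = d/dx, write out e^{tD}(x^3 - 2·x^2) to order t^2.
t^{2} \left(3 x - 2\right) + t x \left(3 x - 4\right) + x^{3} - 2 x^{2}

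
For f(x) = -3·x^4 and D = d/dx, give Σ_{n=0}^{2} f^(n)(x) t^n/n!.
3 x^{2} \left(- 6 t^{2} - 4 t x - x^{2}\right)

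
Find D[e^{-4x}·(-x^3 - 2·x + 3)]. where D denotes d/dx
\left(4 x^{3} - 3 x^{2} + 8 x - 14\right) e^{- 4 x}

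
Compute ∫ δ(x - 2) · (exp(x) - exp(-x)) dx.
2 \sinh{\left(2 \right)}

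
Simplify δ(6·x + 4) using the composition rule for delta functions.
\frac{\delta(x + 2/3)}{6}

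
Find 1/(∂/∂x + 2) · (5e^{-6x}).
- \frac{5 e^{- 6 x}}{4}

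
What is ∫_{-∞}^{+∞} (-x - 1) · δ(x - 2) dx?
-3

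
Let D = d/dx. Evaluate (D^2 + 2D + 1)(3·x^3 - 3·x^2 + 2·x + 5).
3 x^{3} + 15 x^{2} + 8 x + 3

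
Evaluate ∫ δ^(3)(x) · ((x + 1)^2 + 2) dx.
0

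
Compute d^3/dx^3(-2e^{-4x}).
128 e^{- 4 x}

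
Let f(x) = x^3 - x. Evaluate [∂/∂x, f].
3 x^{2} - 1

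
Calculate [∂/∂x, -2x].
-2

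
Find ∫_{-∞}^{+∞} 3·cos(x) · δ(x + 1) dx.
3 \cos{\left(1 \right)}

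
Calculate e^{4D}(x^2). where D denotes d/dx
x^{2} + 8 x + 16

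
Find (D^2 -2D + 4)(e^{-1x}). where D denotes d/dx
7 e^{- x}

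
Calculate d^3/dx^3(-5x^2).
0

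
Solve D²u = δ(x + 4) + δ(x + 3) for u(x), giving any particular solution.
\frac{|x + 4|}{2} + \frac{|x + 3|}{2}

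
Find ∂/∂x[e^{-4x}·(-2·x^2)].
4 x \left(2 x - 1\right) e^{- 4 x}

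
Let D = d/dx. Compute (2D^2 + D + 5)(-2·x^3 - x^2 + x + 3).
- 10 x^{3} - 11 x^{2} - 21 x + 12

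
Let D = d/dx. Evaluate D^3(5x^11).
4950 x^{8}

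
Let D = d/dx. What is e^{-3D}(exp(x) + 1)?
e^{x - 3} + 1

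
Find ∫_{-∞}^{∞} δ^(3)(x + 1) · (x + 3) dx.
0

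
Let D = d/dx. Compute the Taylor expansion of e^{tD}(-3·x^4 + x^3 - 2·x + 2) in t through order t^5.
- 3 t^{4} - t^{3} \left(12 x - 1\right) - 3 t^{2} x \left(6 x - 1\right) - t \left(12 x^{3} - 3 x^{2} + 2\right) - 3 x^{4} + x^{3} - 2 x + 2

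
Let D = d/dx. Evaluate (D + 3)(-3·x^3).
9 x^{2} \left(- x - 1\right)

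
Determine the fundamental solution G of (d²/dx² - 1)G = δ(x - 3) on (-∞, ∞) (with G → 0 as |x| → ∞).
-\frac{e^{-|x - 3|}}{2}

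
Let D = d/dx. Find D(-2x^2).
- 4 x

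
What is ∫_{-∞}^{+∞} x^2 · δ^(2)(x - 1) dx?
2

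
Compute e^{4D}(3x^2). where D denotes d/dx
3 x^{2} + 24 x + 48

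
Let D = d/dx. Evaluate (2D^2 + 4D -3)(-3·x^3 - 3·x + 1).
9 x^{3} - 36 x^{2} - 27 x - 15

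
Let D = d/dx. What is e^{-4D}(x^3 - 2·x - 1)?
x^{3} - 12 x^{2} + 46 x - 57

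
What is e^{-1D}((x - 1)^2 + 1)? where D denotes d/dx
x^{2} - 4 x + 5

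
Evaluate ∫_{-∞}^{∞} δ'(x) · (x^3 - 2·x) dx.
2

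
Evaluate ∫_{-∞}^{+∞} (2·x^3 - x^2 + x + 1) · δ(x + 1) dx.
-3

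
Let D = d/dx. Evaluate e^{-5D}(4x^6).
4 x^{6} - 120 x^{5} + 1500 x^{4} - 10000 x^{3} + 37500 x^{2} - 75000 x + 62500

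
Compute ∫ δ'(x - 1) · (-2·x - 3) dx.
2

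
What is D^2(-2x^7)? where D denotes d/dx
- 84 x^{5}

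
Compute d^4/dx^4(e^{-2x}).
16 e^{- 2 x}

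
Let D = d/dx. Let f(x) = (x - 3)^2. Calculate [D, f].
2 x - 6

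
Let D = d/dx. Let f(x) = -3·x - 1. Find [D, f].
-3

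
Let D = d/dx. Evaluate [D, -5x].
-5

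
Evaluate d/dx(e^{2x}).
2 e^{2 x}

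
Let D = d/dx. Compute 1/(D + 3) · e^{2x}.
\frac{e^{2 x}}{5}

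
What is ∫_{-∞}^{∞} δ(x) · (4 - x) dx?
4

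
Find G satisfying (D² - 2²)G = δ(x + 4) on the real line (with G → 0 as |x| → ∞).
-\frac{e^{-2|x + 4|}}{4}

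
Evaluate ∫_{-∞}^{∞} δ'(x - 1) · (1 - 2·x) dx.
2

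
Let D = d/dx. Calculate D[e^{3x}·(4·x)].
\left(12 x + 4\right) e^{3 x}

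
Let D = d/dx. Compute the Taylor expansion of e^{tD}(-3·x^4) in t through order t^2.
3 x^{2} \left(- 6 t^{2} - 4 t x - x^{2}\right)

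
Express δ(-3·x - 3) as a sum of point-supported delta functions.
\frac{\delta(x + 1)}{3}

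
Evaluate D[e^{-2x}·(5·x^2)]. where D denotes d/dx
10 x \left(1 - x\right) e^{- 2 x}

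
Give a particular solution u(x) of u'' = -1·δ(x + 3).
-\frac{|x + 3|}{2}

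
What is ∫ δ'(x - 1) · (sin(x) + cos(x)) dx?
- \cos{\left(1 \right)} + \sin{\left(1 \right)}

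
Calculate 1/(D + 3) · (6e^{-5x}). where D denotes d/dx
- 3 e^{- 5 x}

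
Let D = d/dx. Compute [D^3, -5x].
-15D^{2}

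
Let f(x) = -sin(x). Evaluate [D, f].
- \cos{\left(x \right)}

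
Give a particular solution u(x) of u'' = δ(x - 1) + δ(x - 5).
\frac{|x - 1|}{2} + \frac{|x - 5|}{2}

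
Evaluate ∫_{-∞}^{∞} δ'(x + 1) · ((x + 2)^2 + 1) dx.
-2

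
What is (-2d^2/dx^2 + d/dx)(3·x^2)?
6 x - 12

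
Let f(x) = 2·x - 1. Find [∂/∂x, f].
2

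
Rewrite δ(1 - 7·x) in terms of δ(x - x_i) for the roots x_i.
\frac{\delta(x - 1/7)}{7}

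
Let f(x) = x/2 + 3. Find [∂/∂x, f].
\frac{1}{2}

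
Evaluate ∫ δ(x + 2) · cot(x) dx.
- \cot{\left(2 \right)}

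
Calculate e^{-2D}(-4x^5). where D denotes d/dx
- 4 x^{5} + 40 x^{4} - 160 x^{3} + 320 x^{2} - 320 x + 128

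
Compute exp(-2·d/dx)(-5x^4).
- 5 x^{4} + 40 x^{3} - 120 x^{2} + 160 x - 80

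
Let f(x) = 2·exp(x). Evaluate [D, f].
2 e^{x}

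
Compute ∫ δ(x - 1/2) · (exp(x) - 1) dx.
-1 + e^{\frac{1}{2}}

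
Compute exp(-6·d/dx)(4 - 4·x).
28 - 4 x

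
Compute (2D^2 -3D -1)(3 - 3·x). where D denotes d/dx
3 x + 6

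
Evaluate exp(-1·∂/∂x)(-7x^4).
- 7 x^{4} + 28 x^{3} - 42 x^{2} + 28 x - 7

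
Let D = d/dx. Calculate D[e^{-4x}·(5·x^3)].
x^{2} \left(15 - 20 x\right) e^{- 4 x}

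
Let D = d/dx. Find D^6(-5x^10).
- 756000 x^{4}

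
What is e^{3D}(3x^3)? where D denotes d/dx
3 x^{3} + 27 x^{2} + 81 x + 81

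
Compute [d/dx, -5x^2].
- 10 x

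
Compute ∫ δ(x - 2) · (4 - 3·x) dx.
-2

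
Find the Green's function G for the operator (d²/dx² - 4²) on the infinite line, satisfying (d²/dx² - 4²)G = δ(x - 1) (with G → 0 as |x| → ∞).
-\frac{e^{-4|x - 1|}}{8}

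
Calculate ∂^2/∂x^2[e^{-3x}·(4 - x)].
3 \left(14 - 3 x\right) e^{- 3 x}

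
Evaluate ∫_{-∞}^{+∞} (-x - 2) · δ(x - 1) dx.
-3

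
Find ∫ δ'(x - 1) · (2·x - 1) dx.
-2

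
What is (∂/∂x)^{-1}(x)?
\frac{x^{2}}{2}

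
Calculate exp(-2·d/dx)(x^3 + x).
x^{3} - 6 x^{2} + 13 x - 10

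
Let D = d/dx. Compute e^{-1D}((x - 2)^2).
x^{2} - 6 x + 9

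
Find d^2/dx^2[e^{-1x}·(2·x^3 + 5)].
\left(2 x^{3} - 12 x^{2} + 12 x + 5\right) e^{- x}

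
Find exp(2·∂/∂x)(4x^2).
4 x^{2} + 16 x + 16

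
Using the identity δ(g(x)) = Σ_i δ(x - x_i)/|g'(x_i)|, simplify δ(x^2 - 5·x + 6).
\frac{\delta(x - 2) + \delta(x - 3)}{1}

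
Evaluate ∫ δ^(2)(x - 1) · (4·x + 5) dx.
0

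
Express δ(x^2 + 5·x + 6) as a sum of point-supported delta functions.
\frac{\delta(x + 2) + \delta(x + 3)}{1}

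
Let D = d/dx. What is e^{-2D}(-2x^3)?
- 2 x^{3} + 12 x^{2} - 24 x + 16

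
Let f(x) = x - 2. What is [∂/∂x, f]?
1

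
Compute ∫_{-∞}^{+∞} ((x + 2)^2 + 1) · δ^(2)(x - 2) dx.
2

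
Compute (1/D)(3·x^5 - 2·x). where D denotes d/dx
\frac{x^{6}}{2} - x^{2}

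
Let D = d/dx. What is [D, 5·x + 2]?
5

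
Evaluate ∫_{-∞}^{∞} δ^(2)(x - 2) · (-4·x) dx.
0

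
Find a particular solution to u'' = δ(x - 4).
\frac{|x - 4|}{2}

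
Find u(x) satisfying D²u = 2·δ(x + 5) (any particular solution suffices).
|x + 5|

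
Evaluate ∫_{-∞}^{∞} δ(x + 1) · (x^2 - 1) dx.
0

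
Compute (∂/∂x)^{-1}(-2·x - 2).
- x^{2} - 2 x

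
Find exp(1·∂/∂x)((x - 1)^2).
x^{2}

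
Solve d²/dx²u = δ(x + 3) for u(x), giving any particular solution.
\frac{|x + 3|}{2}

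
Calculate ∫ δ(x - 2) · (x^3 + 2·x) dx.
12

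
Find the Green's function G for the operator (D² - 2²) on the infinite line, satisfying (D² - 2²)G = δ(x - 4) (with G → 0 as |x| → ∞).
-\frac{e^{-2|x - 4|}}{4}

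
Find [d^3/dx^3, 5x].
15\frac{d^{2}}{dx^{2}}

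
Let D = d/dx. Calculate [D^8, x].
8D^{7}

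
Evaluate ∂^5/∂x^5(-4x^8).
- 26880 x^{3}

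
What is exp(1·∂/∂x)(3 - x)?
2 - x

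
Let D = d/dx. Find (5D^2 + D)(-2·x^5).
10 x^{3} \left(- x - 20\right)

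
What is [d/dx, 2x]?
2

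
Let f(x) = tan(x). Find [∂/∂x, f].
\frac{1}{\cos^{2}{\left(x \right)}}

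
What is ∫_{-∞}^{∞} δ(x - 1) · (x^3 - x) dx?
0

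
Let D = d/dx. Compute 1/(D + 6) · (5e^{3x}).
\frac{5 e^{3 x}}{9}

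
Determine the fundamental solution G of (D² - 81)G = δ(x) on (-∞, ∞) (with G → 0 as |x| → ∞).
-\frac{e^{-9|x|}}{18}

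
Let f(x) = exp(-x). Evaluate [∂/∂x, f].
- e^{- x}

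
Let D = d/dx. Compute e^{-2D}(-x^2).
- x^{2} + 4 x - 4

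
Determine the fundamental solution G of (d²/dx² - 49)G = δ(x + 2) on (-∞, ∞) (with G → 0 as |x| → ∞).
-\frac{e^{-7|x + 2|}}{14}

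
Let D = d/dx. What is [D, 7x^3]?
21 x^{2}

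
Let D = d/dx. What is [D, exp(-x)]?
- e^{- x}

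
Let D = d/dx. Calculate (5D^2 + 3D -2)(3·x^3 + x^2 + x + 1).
- 6 x^{3} + 25 x^{2} + 94 x + 11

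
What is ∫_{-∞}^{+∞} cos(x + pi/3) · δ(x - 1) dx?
\cos{\left(1 + \frac{\pi}{3} \right)}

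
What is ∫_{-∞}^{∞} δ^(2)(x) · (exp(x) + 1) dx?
1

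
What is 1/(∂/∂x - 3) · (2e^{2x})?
- 2 e^{2 x}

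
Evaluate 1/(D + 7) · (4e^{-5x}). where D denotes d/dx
2 e^{- 5 x}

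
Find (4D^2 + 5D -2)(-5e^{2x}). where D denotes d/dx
- 120 e^{2 x}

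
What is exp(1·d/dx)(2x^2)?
2 x^{2} + 4 x + 2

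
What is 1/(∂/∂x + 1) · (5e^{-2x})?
- 5 e^{- 2 x}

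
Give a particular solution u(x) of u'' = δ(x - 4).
\frac{|x - 4|}{2}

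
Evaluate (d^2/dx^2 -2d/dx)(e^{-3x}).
15 e^{- 3 x}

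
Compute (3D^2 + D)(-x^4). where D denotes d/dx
4 x^{2} \left(- x - 9\right)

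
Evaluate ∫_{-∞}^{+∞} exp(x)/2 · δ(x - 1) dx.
\frac{e}{2}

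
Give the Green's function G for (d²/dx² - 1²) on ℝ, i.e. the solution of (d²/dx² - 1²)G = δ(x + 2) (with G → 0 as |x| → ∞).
-\frac{e^{-|x + 2|}}{2}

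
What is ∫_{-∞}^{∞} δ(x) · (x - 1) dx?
-1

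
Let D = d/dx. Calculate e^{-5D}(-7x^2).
- 7 x^{2} + 70 x - 175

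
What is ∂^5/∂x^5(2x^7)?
5040 x^{2}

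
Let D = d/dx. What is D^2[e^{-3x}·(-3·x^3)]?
9 x \left(- 3 x^{2} + 6 x - 2\right) e^{- 3 x}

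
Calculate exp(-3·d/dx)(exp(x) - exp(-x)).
- e^{3 - x} + e^{x - 3}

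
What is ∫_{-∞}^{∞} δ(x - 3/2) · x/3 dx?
\frac{1}{2}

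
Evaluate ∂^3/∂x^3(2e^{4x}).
128 e^{4 x}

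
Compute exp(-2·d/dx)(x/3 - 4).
\frac{x}{3} - \frac{14}{3}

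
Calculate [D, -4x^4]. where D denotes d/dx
- 16 x^{3}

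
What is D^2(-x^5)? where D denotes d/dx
- 20 x^{3}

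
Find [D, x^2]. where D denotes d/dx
2 x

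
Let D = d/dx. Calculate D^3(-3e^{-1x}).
3 e^{- x}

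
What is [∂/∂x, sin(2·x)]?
2 \cos{\left(2 x \right)}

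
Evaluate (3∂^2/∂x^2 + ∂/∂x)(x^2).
2 x + 6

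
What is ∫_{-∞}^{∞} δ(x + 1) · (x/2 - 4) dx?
- \frac{9}{2}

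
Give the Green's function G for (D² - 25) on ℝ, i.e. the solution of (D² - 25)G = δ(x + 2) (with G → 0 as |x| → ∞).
-\frac{e^{-5|x + 2|}}{10}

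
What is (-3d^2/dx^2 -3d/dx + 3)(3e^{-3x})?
- 45 e^{- 3 x}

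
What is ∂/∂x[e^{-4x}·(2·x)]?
2 \left(1 - 4 x\right) e^{- 4 x}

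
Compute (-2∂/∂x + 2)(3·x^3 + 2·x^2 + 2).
6 x^{3} - 14 x^{2} - 8 x + 4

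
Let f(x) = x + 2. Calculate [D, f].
1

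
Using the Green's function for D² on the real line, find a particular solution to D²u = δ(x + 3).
\frac{|x + 3|}{2}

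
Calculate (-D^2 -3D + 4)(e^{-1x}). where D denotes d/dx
6 e^{- x}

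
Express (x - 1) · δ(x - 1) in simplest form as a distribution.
0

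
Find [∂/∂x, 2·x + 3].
2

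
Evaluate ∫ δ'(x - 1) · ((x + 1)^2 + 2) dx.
-4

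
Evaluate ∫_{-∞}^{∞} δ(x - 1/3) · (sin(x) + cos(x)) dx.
\sqrt{2} \sin{\left(\frac{1}{3} + \frac{\pi}{4} \right)}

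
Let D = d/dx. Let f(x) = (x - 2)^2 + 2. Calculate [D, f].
2 x - 4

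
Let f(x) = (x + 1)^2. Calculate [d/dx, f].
2 x + 2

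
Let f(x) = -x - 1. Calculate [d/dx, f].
-1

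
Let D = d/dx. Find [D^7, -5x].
-35D^{6}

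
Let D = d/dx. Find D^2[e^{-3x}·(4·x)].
12 \left(3 x - 2\right) e^{- 3 x}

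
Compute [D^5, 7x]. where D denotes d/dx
35D^{4}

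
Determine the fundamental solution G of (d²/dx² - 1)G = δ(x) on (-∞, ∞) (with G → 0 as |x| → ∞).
-\frac{e^{-|x|}}{2}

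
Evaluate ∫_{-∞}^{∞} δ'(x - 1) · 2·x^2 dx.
-4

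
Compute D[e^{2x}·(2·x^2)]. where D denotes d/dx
4 x \left(x + 1\right) e^{2 x}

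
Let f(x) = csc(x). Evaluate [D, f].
- \cot{\left(x \right)} \csc{\left(x \right)}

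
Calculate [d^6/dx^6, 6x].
36\frac{d^{5}}{dx^{5}}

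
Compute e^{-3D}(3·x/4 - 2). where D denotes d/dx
\frac{3 x}{4} - \frac{17}{4}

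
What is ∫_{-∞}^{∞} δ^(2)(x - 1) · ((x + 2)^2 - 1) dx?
2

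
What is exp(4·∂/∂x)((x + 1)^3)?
x^{3} + 15 x^{2} + 75 x + 125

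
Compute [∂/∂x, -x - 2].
-1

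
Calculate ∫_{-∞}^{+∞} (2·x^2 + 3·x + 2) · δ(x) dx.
2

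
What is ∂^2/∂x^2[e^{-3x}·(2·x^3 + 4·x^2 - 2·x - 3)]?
\left(18 x^{3} - 54 x - 7\right) e^{- 3 x}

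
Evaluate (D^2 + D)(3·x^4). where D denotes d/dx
12 x^{2} \left(x + 3\right)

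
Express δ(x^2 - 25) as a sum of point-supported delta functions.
\frac{\delta(x - 5) + \delta(x + 5)}{10}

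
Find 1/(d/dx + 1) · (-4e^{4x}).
- \frac{4 e^{4 x}}{5}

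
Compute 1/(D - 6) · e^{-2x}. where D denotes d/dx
- \frac{e^{- 2 x}}{8}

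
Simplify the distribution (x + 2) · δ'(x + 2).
-\delta(x + 2)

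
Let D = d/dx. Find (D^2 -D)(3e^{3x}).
18 e^{3 x}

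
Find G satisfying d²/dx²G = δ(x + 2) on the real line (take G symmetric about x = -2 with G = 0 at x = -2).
\frac{|x + 2|}{2}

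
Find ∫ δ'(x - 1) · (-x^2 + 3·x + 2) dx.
-1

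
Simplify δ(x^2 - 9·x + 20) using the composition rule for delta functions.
\frac{\delta(x - 4) + \delta(x - 5)}{1}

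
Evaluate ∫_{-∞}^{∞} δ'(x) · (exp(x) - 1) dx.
-1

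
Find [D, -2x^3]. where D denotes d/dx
- 6 x^{2}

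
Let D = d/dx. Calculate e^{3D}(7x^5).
7 x^{5} + 105 x^{4} + 630 x^{3} + 1890 x^{2} + 2835 x + 1701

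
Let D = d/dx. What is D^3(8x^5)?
480 x^{2}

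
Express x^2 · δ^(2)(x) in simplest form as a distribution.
2\delta(x)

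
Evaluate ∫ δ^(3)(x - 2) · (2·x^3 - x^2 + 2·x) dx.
-12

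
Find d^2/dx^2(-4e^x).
- 4 e^{x}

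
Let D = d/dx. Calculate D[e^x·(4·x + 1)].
\left(4 x + 5\right) e^{x}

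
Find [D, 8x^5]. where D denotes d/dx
40 x^{4}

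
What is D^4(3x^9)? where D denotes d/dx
9072 x^{5}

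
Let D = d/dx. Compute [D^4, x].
4D^{3}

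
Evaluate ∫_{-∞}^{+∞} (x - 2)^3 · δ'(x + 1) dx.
-27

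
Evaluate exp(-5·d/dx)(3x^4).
3 x^{4} - 60 x^{3} + 450 x^{2} - 1500 x + 1875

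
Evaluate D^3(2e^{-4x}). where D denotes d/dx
- 128 e^{- 4 x}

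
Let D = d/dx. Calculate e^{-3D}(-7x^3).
- 7 x^{3} + 63 x^{2} - 189 x + 189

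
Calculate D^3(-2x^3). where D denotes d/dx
-12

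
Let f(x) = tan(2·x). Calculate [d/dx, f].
\frac{2}{\cos^{2}{\left(2 x \right)}}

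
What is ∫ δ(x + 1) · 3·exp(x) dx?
\frac{3}{e}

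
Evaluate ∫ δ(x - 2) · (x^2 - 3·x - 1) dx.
-3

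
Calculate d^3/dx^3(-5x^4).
- 120 x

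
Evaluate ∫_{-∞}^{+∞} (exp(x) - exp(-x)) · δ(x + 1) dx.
- 2 \sinh{\left(1 \right)}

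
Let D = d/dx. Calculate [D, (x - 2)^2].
2 x - 4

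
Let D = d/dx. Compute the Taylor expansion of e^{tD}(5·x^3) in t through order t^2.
5 x \left(3 t^{2} + 3 t x + x^{2}\right)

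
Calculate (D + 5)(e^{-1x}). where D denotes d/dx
4 e^{- x}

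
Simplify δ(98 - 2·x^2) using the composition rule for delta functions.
\frac{\delta(x - 7) + \delta(x + 7)}{28}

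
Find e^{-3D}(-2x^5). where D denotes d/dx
- 2 x^{5} + 30 x^{4} - 180 x^{3} + 540 x^{2} - 810 x + 486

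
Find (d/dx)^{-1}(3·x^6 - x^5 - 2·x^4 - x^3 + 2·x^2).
\frac{3 x^{7}}{7} - \frac{x^{6}}{6} - \frac{2 x^{5}}{5} - \frac{x^{4}}{4} + \frac{2 x^{3}}{3}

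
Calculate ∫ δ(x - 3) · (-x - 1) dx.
-4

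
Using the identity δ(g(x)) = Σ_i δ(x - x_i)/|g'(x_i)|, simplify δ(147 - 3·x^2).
\frac{\delta(x - 7) + \delta(x + 7)}{42}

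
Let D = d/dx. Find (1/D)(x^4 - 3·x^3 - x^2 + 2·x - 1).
\frac{x^{5}}{5} - \frac{3 x^{4}}{4} - \frac{x^{3}}{3} + x^{2} - x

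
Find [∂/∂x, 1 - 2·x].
-2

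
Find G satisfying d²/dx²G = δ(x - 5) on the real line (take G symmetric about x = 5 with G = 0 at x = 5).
\frac{|x - 5|}{2}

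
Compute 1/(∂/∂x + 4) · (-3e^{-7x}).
e^{- 7 x}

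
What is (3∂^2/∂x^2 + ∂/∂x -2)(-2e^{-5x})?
- 136 e^{- 5 x}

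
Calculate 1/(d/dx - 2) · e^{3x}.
e^{3 x}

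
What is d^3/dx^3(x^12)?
1320 x^{9}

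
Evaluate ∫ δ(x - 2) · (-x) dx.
-2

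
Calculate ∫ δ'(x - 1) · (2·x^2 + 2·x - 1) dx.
-6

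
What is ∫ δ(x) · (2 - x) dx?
2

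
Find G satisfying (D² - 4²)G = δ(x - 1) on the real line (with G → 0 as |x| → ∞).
-\frac{e^{-4|x - 1|}}{8}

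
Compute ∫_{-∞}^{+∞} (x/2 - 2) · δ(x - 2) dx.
-1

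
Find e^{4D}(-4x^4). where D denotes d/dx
- 4 x^{4} - 64 x^{3} - 384 x^{2} - 1024 x - 1024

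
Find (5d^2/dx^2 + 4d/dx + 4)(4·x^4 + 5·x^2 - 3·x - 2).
16 x^{4} + 64 x^{3} + 260 x^{2} + 28 x + 30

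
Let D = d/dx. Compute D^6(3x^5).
0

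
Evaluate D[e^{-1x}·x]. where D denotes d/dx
\left(1 - x\right) e^{- x}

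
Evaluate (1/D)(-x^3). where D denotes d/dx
- \frac{x^{4}}{4}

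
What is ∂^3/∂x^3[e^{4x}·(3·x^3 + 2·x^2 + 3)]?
\left(192 x^{3} + 560 x^{2} + 408 x + 258\right) e^{4 x}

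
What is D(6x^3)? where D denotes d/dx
18 x^{2}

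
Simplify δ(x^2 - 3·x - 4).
\frac{\delta(x - 4) + \delta(x + 1)}{5}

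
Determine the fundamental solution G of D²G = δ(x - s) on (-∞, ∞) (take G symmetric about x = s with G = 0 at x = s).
\frac{|x - s|}{2}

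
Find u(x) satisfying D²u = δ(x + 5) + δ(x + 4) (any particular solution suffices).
\frac{|x + 5|}{2} + \frac{|x + 4|}{2}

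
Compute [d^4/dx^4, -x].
-4\frac{d^{3}}{dx^{3}}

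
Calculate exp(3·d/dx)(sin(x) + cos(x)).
\sqrt{2} \sin{\left(x + \frac{\pi}{4} + 3 \right)}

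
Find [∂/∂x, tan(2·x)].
\frac{2}{\cos^{2}{\left(2 x \right)}}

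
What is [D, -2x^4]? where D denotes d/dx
- 8 x^{3}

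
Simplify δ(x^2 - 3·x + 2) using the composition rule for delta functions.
\frac{\delta(x - 2) + \delta(x - 1)}{1}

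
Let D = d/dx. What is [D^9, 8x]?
72D^{8}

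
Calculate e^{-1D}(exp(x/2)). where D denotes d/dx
e^{\frac{x}{2} - \frac{1}{2}}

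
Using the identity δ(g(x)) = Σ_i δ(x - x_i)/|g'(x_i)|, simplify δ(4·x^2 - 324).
\frac{\delta(x - 9) + \delta(x + 9)}{72}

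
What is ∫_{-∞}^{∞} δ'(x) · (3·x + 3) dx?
-3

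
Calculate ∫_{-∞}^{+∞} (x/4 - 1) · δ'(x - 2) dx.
- \frac{1}{4}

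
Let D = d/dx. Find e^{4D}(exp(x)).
e^{x + 4}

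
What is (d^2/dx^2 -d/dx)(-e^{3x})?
- 6 e^{3 x}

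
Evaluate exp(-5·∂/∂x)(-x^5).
- x^{5} + 25 x^{4} - 250 x^{3} + 1250 x^{2} - 3125 x + 3125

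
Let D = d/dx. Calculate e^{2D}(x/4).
\frac{x}{4} + \frac{1}{2}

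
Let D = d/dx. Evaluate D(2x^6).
12 x^{5}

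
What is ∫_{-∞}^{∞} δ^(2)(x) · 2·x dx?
0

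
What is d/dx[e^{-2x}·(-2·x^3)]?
x^{2} \left(4 x - 6\right) e^{- 2 x}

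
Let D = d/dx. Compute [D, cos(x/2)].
- \frac{\sin{\left(\frac{x}{2} \right)}}{2}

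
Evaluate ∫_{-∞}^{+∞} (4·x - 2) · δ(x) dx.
-2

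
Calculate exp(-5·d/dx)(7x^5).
7 x^{5} - 175 x^{4} + 1750 x^{3} - 8750 x^{2} + 21875 x - 21875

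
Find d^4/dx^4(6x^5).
720 x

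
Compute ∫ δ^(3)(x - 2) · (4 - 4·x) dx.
0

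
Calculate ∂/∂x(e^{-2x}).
- 2 e^{- 2 x}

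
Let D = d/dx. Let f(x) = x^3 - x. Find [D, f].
3 x^{2} - 1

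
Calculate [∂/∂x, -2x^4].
- 8 x^{3}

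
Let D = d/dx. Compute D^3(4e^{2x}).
32 e^{2 x}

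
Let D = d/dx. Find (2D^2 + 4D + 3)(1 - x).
- 3 x - 1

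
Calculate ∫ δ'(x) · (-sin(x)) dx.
1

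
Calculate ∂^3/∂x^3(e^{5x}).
125 e^{5 x}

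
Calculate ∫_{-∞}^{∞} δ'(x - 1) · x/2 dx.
- \frac{1}{2}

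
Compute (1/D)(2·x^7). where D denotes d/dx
\frac{x^{8}}{4}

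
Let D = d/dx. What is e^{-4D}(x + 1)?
x - 3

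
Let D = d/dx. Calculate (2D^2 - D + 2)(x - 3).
2 x - 7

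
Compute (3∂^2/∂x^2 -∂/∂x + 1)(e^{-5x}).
81 e^{- 5 x}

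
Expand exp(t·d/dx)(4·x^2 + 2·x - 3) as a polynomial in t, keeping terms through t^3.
4 t^{2} + 2 t \left(4 x + 1\right) + 4 x^{2} + 2 x - 3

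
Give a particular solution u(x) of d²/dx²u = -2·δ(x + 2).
-|x + 2|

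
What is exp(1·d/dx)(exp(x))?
e^{x + 1}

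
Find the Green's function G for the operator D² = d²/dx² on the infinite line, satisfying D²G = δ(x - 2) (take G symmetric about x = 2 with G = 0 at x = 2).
\frac{|x - 2|}{2}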